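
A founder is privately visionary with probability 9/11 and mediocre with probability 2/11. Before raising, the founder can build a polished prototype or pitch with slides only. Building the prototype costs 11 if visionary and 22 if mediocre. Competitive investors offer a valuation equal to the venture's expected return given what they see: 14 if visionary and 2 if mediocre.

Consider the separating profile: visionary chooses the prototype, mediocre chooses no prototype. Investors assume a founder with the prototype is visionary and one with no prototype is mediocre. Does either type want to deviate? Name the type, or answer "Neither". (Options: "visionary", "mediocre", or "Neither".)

The prototype pays 14; no prototype pays 2.
visionary: assigned the prototype, nets 14 − 11 = 3; deviating to no prototype nets 2.
mediocre: assigned no prototype, nets 2; deviating to the prototype nets 14 − 22 = -8.
Both types strictly prefer their assigned action; no profitable deviation.

Neither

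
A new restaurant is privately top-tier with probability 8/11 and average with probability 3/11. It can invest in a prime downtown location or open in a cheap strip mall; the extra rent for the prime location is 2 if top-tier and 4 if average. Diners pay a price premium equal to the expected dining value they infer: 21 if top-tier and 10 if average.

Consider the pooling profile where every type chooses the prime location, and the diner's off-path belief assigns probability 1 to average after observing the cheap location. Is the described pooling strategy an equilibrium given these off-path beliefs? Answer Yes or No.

On path, the diner holds the prior and pays 8/11·21 + 3/11·10 = 18. Off path (the cheap location), believing average, it pays 10.
top-tier: the prime location nets 18 − 2 = 16; the cheap location nets 10. top-tier stays.
average: the prime location nets 18 − 4 = 14; the cheap location nets 10. average stays.
No type deviates, so pooling is sustained.

Yes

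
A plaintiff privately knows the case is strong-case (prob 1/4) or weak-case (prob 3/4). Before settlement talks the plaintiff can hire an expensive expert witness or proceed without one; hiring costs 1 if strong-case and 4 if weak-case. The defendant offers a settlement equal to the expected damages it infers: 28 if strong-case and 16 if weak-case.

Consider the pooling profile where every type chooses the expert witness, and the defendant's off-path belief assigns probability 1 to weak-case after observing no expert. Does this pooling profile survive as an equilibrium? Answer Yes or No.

On path, the defendant holds the prior and pays 1/4·28 + 3/4·16 = 19. Off path (no expert), believing weak-case, it pays 16.
strong-case: the expert witness nets 19 − 1 = 18; no expert nets 16. strong-case stays.
weak-case: the expert witness nets 19 − 4 = 15; no expert nets 16. weak-case would deviate.
A type deviates, so pooling fails.

No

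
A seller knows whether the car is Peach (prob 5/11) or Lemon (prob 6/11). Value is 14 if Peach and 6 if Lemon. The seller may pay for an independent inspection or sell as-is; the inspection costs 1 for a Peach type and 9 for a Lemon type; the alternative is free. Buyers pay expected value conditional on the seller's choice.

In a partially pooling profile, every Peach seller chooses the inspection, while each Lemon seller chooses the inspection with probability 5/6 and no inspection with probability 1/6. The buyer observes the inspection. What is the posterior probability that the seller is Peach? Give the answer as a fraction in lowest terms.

1/2

P(the inspection) = (5/11)·1 + (6/11)·(5/6) = 10/11.
By Bayes' rule, P(Peach | the inspection) = (5/11) / (10/11) = 1/2.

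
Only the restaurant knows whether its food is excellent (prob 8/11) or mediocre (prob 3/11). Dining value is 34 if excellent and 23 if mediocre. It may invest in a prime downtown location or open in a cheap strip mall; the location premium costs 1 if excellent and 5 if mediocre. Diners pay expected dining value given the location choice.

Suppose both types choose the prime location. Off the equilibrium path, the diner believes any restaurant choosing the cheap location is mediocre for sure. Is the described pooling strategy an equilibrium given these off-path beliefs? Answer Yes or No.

Yes

On path, the diner holds the prior and pays 8/11·34 + 3/11·23 = 31. Off path (the cheap location), believing mediocre, it pays 23.
excellent: the prime location nets 31 − 1 = 30; the cheap location nets 23. excellent stays.
mediocre: the prime location nets 31 − 5 = 26; the cheap location nets 23. mediocre stays.
No type deviates, so pooling is sustained.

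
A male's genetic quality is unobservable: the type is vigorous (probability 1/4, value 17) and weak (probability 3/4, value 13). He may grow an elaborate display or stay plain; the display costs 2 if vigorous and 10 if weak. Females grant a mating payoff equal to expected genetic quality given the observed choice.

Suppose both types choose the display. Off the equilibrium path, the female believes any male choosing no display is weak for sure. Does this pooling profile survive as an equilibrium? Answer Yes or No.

No

On path, the female holds the prior and pays 1/4·17 + 3/4·13 = 14. Off path (no display), believing weak, it pays 13.
vigorous: the display nets 14 − 2 = 12; no display nets 13. vigorous would deviate.
weak: the display nets 14 − 10 = 4; no display nets 13. weak would deviate.
A type deviates, so pooling fails.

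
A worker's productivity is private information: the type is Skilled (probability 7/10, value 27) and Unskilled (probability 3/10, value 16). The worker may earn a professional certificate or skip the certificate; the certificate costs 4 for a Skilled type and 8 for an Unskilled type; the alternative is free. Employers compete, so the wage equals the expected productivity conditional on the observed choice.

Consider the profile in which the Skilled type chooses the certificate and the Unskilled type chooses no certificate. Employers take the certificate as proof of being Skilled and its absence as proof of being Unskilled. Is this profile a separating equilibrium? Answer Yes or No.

Under these beliefs, the certificate earns wage 27 and no certificate earns wage 16.
Skilled: the certificate nets 27 − 4 = 23; no certificate nets 16. Skilled prefers the certificate.
Unskilled: the certificate nets 27 − 8 = 19; no certificate nets 16. Unskilled would deviate to the certificate.
Unskilled has a profitable deviation, so the profile is not an equilibrium.

No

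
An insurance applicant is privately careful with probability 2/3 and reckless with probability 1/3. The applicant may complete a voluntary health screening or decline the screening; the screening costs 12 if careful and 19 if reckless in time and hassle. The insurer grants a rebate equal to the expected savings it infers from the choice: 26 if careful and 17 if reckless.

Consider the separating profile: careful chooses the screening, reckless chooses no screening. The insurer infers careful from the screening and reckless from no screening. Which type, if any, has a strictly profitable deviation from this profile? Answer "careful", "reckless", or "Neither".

The screening pays 26; no screening pays 17.
careful: assigned the screening, nets 26 − 12 = 14; deviating to no screening nets 17.
reckless: assigned no screening, nets 17; deviating to the screening nets 26 − 19 = 7.
The careful type gains 3 by deviating.

careful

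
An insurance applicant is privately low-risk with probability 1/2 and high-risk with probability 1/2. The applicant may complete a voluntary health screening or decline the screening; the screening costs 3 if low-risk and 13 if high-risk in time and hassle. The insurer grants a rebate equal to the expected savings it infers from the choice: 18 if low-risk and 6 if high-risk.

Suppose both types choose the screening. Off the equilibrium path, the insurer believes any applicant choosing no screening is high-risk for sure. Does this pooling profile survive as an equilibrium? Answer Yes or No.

On path, the insurer holds the prior and pays 1/2·18 + 1/2·6 = 12. Off path (no screening), believing high-risk, it pays 6.
low-risk: the screening nets 12 − 3 = 9; no screening nets 6. low-risk stays.
high-risk: the screening nets 12 − 13 = -1; no screening nets 6. high-risk would deviate.
A type deviates, so pooling fails.

No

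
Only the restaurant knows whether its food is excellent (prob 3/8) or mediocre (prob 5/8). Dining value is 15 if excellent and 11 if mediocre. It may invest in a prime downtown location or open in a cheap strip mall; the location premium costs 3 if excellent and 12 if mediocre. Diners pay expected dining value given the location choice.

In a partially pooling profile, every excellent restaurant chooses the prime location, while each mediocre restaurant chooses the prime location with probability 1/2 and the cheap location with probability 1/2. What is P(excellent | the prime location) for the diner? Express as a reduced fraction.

P(the prime location) = (3/8)·1 + (5/8)·(1/2) = 11/16.
By Bayes' rule, P(excellent | the prime location) = (3/8) / (11/16) = 6/11.

6/11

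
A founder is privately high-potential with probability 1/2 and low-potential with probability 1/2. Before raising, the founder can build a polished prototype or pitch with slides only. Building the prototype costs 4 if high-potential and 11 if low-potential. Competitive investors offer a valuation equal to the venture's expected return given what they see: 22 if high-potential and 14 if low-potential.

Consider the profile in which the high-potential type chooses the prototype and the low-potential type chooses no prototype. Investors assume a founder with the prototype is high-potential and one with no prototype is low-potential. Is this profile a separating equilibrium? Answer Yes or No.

Under these beliefs, the prototype earns valuation 22 and no prototype earns valuation 14.
high-potential: the prototype nets 22 − 4 = 18; no prototype nets 14. high-potential prefers the prototype.
low-potential: the prototype nets 22 − 11 = 11; no prototype nets 14. low-potential prefers no prototype.
Neither type deviates, so the separating profile is an equilibrium.

Yes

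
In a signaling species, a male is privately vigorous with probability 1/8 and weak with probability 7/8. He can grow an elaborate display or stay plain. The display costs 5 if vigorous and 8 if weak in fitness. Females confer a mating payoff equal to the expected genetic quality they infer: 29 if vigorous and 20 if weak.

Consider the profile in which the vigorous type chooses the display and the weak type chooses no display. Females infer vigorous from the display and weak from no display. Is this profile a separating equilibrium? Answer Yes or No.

No

Under these beliefs, the display earns mating payoff 29 and no display earns mating payoff 20.
vigorous: the display nets 29 − 5 = 24; no display nets 20. vigorous prefers the display.
weak: the display nets 29 − 8 = 21; no display nets 20. weak would deviate to the display.
weak has a profitable deviation, so the profile is not an equilibrium.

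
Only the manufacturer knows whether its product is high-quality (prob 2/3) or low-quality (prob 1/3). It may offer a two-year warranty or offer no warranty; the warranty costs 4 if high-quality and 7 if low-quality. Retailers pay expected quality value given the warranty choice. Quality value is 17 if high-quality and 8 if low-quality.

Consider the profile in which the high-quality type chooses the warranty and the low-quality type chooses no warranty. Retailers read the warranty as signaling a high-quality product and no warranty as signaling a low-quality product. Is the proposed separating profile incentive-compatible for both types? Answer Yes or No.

Under these beliefs, the warranty earns price 17 and no warranty earns price 8.
high-quality: the warranty nets 17 − 4 = 13; no warranty nets 8. high-quality prefers the warranty.
low-quality: the warranty nets 17 − 7 = 10; no warranty nets 8. low-quality would deviate to the warranty.
low-quality has a profitable deviation, so the profile is not an equilibrium.

No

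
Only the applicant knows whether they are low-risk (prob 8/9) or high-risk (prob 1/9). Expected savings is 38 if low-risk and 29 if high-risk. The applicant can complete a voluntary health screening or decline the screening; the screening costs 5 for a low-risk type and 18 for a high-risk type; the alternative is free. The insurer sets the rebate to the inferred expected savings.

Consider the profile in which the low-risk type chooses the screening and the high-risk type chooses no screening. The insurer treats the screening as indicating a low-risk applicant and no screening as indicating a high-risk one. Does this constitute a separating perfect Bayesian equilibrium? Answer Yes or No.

Under these beliefs, the screening earns rebate 38 and no screening earns rebate 29.
low-risk: the screening nets 38 − 5 = 33; no screening nets 29. low-risk prefers the screening.
high-risk: the screening nets 38 − 18 = 20; no screening nets 29. high-risk prefers no screening.
Neither type deviates, so the separating profile is an equilibrium.

Yes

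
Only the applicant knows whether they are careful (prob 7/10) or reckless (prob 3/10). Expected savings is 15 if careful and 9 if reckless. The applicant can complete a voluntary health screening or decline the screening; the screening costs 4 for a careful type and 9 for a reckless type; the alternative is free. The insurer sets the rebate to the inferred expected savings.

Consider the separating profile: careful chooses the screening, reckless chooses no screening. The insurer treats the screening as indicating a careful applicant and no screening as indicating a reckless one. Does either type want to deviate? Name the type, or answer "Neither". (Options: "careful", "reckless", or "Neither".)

The screening pays 15; no screening pays 9.
careful: assigned the screening, nets 15 − 4 = 11; deviating to no screening nets 9.
reckless: assigned no screening, nets 9; deviating to the screening nets 15 − 9 = 6.
Both types strictly prefer their assigned action; no profitable deviation.

Neither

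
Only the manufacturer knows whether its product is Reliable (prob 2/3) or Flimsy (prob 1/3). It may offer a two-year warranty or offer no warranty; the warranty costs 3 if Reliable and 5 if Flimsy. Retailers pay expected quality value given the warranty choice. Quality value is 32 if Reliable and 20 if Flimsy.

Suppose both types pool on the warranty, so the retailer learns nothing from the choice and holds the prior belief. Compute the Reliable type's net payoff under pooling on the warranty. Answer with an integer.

Pooled price = 2/3·32 + 1/3·20 = 28.
Reliable pays cost 3 for the warranty, so net payoff = 28 − 3 = 25.

25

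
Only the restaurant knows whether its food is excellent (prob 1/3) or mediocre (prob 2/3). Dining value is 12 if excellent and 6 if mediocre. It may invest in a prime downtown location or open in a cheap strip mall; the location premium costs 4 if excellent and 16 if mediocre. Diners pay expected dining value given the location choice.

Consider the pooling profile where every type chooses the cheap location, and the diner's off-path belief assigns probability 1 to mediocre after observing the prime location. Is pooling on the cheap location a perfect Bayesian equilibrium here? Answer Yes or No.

Yes

On path, the diner holds the prior and pays 1/3·12 + 2/3·6 = 8. Off path (the prime location), believing mediocre, it pays 6.
excellent: the cheap location nets 8; the prime location nets 6 − 4 = 2. excellent stays.
mediocre: the cheap location nets 8; the prime location nets 6 − 16 = -10. mediocre stays.
No type deviates, so pooling is sustained.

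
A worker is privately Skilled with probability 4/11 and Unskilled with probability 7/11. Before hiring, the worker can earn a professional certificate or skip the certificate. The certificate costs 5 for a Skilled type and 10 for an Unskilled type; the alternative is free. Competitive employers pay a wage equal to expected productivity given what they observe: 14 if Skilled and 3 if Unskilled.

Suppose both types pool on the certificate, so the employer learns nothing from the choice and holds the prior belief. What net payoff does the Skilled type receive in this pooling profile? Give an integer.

Pooled wage = 4/11·14 + 7/11·3 = 7.
Skilled pays cost 5 for the certificate, so net payoff = 7 − 5 = 2.

2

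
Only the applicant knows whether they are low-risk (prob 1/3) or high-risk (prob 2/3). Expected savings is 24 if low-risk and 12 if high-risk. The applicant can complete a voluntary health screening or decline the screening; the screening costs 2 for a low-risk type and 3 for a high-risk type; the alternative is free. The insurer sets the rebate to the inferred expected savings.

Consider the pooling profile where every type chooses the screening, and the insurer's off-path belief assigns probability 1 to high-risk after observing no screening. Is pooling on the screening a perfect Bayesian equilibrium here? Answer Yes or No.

On path, the insurer holds the prior and pays 1/3·24 + 2/3·12 = 16. Off path (no screening), believing high-risk, it pays 12.
low-risk: the screening nets 16 − 2 = 14; no screening nets 12. low-risk stays.
high-risk: the screening nets 16 − 3 = 13; no screening nets 12. high-risk stays.
No type deviates, so pooling is sustained.

Yes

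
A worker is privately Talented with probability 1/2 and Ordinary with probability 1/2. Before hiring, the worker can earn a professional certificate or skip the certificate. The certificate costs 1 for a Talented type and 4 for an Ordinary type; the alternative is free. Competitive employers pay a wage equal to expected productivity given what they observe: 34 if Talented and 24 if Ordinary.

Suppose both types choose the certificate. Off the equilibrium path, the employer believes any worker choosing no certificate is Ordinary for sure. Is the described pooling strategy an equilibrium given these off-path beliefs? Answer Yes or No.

Yes

On path, the employer holds the prior and pays 1/2·34 + 1/2·24 = 29. Off path (no certificate), believing Ordinary, it pays 24.
Talented: the certificate nets 29 − 1 = 28; no certificate nets 24. Talented stays.
Ordinary: the certificate nets 29 − 4 = 25; no certificate nets 24. Ordinary stays.
No type deviates, so pooling is sustained.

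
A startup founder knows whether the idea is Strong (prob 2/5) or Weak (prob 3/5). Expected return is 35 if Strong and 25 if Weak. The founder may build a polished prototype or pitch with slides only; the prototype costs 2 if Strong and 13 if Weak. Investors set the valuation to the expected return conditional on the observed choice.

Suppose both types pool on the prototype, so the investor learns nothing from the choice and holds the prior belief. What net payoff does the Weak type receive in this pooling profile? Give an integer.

16

Pooled valuation = 2/5·35 + 3/5·25 = 29.
Weak pays cost 13 for the prototype, so net payoff = 29 − 13 = 16.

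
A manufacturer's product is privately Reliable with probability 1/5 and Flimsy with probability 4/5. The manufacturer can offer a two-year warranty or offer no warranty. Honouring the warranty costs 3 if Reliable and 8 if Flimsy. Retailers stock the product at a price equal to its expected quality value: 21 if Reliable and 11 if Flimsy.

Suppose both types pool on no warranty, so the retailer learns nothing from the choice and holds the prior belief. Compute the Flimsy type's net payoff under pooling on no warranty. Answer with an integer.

13

Pooled price = 1/5·21 + 4/5·11 = 13.
Flimsy pays no cost for no warranty, so net payoff = 13.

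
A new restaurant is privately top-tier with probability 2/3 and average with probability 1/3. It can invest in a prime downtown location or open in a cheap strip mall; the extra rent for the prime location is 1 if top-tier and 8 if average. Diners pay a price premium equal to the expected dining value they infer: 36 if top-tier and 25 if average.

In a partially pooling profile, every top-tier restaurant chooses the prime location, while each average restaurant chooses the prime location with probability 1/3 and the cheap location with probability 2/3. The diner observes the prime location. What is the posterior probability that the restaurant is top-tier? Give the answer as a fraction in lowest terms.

P(the prime location) = (2/3)·1 + (1/3)·(1/3) = 7/9.
By Bayes' rule, P(top-tier | the prime location) = (2/3) / (7/9) = 6/7.

6/7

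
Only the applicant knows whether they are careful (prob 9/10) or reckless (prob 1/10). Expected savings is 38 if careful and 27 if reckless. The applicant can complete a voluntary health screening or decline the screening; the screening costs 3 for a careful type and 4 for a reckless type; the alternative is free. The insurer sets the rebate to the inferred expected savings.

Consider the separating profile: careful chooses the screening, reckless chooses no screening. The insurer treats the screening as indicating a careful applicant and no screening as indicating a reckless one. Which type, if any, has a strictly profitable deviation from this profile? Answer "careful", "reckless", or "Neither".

The screening pays 38; no screening pays 27.
careful: assigned the screening, nets 38 − 3 = 35; deviating to no screening nets 27.
reckless: assigned no screening, nets 27; deviating to the screening nets 38 − 4 = 34.
The reckless type gains 7 by deviating.

reckless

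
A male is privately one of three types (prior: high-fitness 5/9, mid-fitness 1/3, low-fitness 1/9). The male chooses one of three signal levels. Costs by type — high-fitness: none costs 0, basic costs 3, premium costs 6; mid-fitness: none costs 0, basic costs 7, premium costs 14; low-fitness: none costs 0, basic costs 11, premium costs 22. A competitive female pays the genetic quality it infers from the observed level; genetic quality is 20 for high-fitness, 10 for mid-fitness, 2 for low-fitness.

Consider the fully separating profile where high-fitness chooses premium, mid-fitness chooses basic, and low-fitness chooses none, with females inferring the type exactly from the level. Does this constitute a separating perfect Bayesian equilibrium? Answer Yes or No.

No

Separating mating payoffs: premium → 20, basic → 10, none → 2.
high-fitness (assigned premium): none: 2 − 0 = 2; basic: 10 − 3 = 7; premium: 20 − 6 = 14. high-fitness stays.
mid-fitness (assigned basic): none: 2 − 0 = 2; basic: 10 − 7 = 3; premium: 20 − 14 = 6. mid-fitness prefers premium.
low-fitness (assigned none): none: 2 − 0 = 2; basic: 10 − 11 = -1; premium: 20 − 22 = -2. low-fitness stays.
At least one type deviates; the separating profile fails.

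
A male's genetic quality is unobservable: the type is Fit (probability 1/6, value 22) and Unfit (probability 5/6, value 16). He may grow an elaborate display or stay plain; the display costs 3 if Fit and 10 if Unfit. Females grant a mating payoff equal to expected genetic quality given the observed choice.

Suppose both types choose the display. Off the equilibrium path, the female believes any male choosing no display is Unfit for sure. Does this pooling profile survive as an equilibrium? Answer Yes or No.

No

On path, the female holds the prior and pays 1/6·22 + 5/6·16 = 17. Off path (no display), believing Unfit, it pays 16.
Fit: the display nets 17 − 3 = 14; no display nets 16. Fit would deviate.
Unfit: the display nets 17 − 10 = 7; no display nets 16. Unfit would deviate.
A type deviates, so pooling fails.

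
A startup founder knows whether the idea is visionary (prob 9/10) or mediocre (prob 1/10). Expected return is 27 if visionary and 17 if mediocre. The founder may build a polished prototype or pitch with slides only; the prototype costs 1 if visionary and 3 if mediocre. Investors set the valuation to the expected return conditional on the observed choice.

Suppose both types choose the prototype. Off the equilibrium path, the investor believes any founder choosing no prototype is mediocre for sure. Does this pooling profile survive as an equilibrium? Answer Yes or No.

Yes

On path, the investor holds the prior and pays 9/10·27 + 1/10·17 = 26. Off path (no prototype), believing mediocre, it pays 17.
visionary: the prototype nets 26 − 1 = 25; no prototype nets 17. visionary stays.
mediocre: the prototype nets 26 − 3 = 23; no prototype nets 17. mediocre stays.
No type deviates, so pooling is sustained.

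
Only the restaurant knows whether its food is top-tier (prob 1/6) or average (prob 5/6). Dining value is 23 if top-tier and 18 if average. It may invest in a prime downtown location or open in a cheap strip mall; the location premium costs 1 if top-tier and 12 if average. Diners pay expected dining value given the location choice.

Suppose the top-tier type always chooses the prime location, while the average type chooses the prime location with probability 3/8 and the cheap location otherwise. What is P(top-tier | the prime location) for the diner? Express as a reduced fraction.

8/23

P(the prime location) = (1/6)·1 + (5/6)·(3/8) = 23/48.
By Bayes' rule, P(top-tier | the prime location) = (1/6) / (23/48) = 8/23.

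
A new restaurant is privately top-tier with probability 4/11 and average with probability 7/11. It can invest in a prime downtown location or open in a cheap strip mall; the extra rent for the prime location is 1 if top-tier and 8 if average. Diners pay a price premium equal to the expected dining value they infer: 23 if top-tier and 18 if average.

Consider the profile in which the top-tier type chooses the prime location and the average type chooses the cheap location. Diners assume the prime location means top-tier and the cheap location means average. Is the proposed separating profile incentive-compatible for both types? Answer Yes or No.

Under these beliefs, the prime location earns price premium 23 and the cheap location earns price premium 18.
top-tier: the prime location nets 23 − 1 = 22; the cheap location nets 18. top-tier prefers the prime location.
average: the prime location nets 23 − 8 = 15; the cheap location nets 18. average prefers the cheap location.
Neither type deviates, so the separating profile is an equilibrium.

Yes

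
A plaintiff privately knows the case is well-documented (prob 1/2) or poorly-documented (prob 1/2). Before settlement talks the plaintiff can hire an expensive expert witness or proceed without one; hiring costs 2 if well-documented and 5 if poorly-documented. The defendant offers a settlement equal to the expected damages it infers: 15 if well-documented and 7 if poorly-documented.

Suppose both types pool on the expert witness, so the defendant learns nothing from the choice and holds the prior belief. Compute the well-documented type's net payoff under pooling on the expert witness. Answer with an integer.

9

Pooled settlement = 1/2·15 + 1/2·7 = 11.
well-documented pays cost 2 for the expert witness, so net payoff = 11 − 2 = 9.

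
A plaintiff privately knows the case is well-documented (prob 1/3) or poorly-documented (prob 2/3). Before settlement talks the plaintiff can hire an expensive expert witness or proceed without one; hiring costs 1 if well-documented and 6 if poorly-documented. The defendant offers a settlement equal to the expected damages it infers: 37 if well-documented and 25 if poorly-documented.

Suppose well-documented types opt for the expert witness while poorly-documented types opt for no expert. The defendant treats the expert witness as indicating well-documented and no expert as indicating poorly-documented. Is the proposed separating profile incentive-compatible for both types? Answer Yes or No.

Under these beliefs, the expert witness earns settlement 37 and no expert earns settlement 25.
well-documented: the expert witness nets 37 − 1 = 36; no expert nets 25. well-documented prefers the expert witness.
poorly-documented: the expert witness nets 37 − 6 = 31; no expert nets 25. poorly-documented would deviate to the expert witness.
poorly-documented has a profitable deviation, so the profile is not an equilibrium.

No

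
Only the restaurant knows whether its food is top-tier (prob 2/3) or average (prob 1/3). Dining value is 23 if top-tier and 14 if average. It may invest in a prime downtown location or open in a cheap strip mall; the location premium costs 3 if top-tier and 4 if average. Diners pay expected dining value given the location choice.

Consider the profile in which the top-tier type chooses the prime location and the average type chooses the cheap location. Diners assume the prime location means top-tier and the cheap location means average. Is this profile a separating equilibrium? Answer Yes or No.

No

Under these beliefs, the prime location earns price premium 23 and the cheap location earns price premium 14.
top-tier: the prime location nets 23 − 3 = 20; the cheap location nets 14. top-tier prefers the prime location.
average: the prime location nets 23 − 4 = 19; the cheap location nets 14. average would deviate to the prime location.
average has a profitable deviation, so the profile is not an equilibrium.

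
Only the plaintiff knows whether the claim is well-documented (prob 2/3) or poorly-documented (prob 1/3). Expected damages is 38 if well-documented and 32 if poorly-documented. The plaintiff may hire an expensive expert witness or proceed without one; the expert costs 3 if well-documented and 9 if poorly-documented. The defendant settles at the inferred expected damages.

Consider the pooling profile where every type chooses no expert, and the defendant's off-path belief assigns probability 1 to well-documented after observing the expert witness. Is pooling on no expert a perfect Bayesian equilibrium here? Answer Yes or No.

On path, the defendant holds the prior and pays 2/3·38 + 1/3·32 = 36. Off path (the expert witness), believing well-documented, it pays 38.
well-documented: no expert nets 36; the expert witness nets 38 − 3 = 35. well-documented stays.
poorly-documented: no expert nets 36; the expert witness nets 38 − 9 = 29. poorly-documented stays.
No type deviates, so pooling is sustained.

Yes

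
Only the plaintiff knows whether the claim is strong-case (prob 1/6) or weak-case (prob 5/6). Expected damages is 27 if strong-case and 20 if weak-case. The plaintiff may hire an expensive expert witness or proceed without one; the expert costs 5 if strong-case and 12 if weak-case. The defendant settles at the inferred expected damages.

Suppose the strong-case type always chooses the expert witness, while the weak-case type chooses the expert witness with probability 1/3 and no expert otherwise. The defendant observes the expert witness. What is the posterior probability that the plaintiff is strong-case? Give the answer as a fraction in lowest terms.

3/8

P(the expert witness) = (1/6)·1 + (5/6)·(1/3) = 4/9.
By Bayes' rule, P(strong-case | the expert witness) = (1/6) / (4/9) = 3/8.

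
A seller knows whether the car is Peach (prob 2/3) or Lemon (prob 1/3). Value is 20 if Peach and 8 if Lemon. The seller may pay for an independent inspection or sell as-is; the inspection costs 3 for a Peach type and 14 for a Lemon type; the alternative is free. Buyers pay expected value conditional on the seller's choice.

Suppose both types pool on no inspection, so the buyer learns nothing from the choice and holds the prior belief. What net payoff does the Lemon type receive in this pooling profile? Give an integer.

Pooled price = 2/3·20 + 1/3·8 = 16.
Lemon pays no cost for no inspection, so net payoff = 16.

16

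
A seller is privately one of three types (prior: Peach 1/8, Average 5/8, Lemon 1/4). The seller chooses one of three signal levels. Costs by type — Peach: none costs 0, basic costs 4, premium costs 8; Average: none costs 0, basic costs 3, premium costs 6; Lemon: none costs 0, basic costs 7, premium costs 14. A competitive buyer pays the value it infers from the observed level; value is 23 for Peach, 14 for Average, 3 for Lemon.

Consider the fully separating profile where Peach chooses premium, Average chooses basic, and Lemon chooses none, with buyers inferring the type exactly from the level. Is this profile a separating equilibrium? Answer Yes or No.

No

Separating prices: premium → 23, basic → 14, none → 3.
Peach (assigned premium): none: 3 − 0 = 3; basic: 14 − 4 = 10; premium: 23 − 8 = 15. Peach stays.
Average (assigned basic): none: 3 − 0 = 3; basic: 14 − 3 = 11; premium: 23 − 6 = 17. Average prefers premium.
Lemon (assigned none): none: 3 − 0 = 3; basic: 14 − 7 = 7; premium: 23 − 14 = 9. Lemon prefers premium.
At least one type deviates; the separating profile fails.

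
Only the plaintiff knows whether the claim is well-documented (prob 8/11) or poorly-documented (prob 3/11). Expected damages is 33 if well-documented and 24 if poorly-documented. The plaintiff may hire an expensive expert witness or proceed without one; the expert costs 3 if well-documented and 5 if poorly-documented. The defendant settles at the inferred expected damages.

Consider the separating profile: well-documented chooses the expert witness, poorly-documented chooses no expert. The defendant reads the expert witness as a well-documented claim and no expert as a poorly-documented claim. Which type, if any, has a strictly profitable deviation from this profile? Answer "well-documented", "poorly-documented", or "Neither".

poorly-documented

The expert witness pays 33; no expert pays 24.
well-documented: assigned the expert witness, nets 33 − 3 = 30; deviating to no expert nets 24.
poorly-documented: assigned no expert, nets 24; deviating to the expert witness nets 33 − 5 = 28.
The poorly-documented type gains 4 by deviating.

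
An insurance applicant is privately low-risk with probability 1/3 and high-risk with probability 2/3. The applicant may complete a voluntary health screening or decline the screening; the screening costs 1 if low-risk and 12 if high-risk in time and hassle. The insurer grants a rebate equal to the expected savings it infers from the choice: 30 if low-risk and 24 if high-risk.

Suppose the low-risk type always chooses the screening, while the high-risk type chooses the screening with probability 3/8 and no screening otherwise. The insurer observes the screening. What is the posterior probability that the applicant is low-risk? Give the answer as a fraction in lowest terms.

P(the screening) = (1/3)·1 + (2/3)·(3/8) = 7/12.
By Bayes' rule, P(low-risk | the screening) = (1/3) / (7/12) = 4/7.

4/7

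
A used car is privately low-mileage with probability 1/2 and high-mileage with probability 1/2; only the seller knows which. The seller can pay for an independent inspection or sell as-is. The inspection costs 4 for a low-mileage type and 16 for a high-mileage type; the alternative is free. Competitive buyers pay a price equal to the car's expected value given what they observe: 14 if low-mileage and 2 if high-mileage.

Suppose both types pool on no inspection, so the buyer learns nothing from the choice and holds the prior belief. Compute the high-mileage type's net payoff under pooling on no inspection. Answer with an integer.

8

Pooled price = 1/2·14 + 1/2·2 = 8.
high-mileage pays no cost for no inspection, so net payoff = 8.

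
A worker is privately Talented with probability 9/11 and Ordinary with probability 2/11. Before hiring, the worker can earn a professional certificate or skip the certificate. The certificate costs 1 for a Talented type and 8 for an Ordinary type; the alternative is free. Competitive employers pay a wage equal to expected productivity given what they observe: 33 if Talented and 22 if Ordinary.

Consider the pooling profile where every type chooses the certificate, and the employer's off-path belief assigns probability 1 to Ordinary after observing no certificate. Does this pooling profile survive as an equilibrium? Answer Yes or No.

Yes

On path, the employer holds the prior and pays 9/11·33 + 2/11·22 = 31. Off path (no certificate), believing Ordinary, it pays 22.
Talented: the certificate nets 31 − 1 = 30; no certificate nets 22. Talented stays.
Ordinary: the certificate nets 31 − 8 = 23; no certificate nets 22. Ordinary stays.
No type deviates, so pooling is sustained.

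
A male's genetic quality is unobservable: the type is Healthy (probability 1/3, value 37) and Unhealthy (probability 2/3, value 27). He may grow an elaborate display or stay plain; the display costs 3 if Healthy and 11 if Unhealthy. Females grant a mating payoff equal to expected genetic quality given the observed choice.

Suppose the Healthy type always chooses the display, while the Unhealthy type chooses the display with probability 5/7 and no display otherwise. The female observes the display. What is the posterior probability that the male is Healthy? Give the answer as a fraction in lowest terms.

7/17

P(the display) = (1/3)·1 + (2/3)·(5/7) = 17/21.
By Bayes' rule, P(Healthy | the display) = (1/3) / (17/21) = 7/17.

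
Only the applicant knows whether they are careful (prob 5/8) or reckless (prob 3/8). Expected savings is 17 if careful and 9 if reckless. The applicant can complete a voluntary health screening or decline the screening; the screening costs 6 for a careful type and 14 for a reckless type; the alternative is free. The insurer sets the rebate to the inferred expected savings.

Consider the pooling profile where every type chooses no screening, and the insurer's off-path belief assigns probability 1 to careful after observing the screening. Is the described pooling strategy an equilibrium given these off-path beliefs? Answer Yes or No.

Yes

On path, the insurer holds the prior and pays 5/8·17 + 3/8·9 = 14. Off path (the screening), believing careful, it pays 17.
careful: no screening nets 14; the screening nets 17 − 6 = 11. careful stays.
reckless: no screening nets 14; the screening nets 17 − 14 = 3. reckless stays.
No type deviates, so pooling is sustained.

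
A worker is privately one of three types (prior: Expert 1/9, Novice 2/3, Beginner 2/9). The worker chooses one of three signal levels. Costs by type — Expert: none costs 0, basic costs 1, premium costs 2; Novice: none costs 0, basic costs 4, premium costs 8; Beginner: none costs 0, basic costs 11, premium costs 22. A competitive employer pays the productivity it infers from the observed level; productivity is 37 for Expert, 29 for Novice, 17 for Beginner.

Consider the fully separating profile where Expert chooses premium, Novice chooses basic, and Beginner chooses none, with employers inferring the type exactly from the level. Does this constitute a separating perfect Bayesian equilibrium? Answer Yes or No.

No

Separating wages: premium → 37, basic → 29, none → 17.
Expert (assigned premium): none: 17 − 0 = 17; basic: 29 − 1 = 28; premium: 37 − 2 = 35. Expert stays.
Novice (assigned basic): none: 17 − 0 = 17; basic: 29 − 4 = 25; premium: 37 − 8 = 29. Novice prefers premium.
Beginner (assigned none): none: 17 − 0 = 17; basic: 29 − 11 = 18; premium: 37 − 22 = 15. Beginner prefers basic.
At least one type deviates; the separating profile fails.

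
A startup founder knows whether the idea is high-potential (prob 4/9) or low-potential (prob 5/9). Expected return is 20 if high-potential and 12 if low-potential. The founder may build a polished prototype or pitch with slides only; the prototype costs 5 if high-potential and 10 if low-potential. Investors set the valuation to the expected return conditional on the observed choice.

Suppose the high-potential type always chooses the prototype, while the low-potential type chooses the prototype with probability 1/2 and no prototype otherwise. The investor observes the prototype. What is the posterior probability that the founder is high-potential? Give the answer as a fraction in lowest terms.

8/13

P(the prototype) = (4/9)·1 + (5/9)·(1/2) = 13/18.
By Bayes' rule, P(high-potential | the prototype) = (4/9) / (13/18) = 8/13.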